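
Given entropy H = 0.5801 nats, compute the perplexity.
1.7862

Perplexity is e^H (or exp(H) for natural log).

H = 0.5801 nats
Perplexity = e^0.5801 = 1.7862

Interpretation: The model's uncertainty is equivalent to choosing uniformly among 1.8 options.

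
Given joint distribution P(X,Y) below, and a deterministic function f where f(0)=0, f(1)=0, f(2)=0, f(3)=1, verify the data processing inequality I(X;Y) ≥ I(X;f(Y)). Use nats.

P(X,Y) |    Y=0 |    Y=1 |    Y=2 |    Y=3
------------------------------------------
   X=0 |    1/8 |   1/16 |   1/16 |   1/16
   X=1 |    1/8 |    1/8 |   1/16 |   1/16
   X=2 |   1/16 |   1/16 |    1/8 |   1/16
I(X;Y) = 0.0393, I(X;f(Y)) = 0.0009, inequality holds: 0.0393 ≥ 0.0009

Data Processing Inequality: For any Markov chain X → Y → Z, we have I(X;Y) ≥ I(X;Z).

Here Z = f(Y) is a deterministic function of Y, forming X → Y → Z.

Original I(X;Y) = 0.0393 nats

After applying f:
P(X,Z) where Z=f(Y):
- P(X,Z=0) = P(X,Y=0) + P(X,Y=1) + P(X,Y=2)
- P(X,Z=1) = P(X,Y=3)

I(X;Z) = I(X;f(Y)) = 0.0009 nats

Verification: 0.0393 ≥ 0.0009 ✓

Information cannot be created by processing; the function f can only lose information about X.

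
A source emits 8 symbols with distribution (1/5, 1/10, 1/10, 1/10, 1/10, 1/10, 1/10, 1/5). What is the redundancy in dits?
0.0235 dits

Redundancy measures how far a source is from maximum entropy:
R = H_max - H(X)

Maximum entropy for 8 symbols: H_max = log_10(8) = 0.9031 dits
Actual entropy: H(X) = 0.8796 dits
Redundancy: R = 0.9031 - 0.8796 = 0.0235 dits

This redundancy represents potential for compression: the source could be compressed by 0.0235 dits per symbol.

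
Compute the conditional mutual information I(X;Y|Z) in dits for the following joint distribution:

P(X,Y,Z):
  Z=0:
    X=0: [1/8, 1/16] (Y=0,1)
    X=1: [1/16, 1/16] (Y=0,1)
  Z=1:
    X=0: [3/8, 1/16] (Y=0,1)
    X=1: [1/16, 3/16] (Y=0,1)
0.0586 dits

Conditional mutual information: I(X;Y|Z) = H(X|Z) + H(Y|Z) - H(X,Y|Z)

H(Z) = 0.2697
H(X,Z) = 0.5568 → H(X|Z) = 0.2871
H(Y,Z) = 0.5568 → H(Y|Z) = 0.2871
H(X,Y,Z) = 0.7852 → H(X,Y|Z) = 0.5155

I(X;Y|Z) = 0.2871 + 0.2871 - 0.5155 = 0.0586 dits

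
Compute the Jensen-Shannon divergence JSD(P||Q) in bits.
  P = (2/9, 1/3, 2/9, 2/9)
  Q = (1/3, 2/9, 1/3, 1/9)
0.0378 bits

Jensen-Shannon divergence is:
JSD(P||Q) = 0.5 × D_KL(P||M) + 0.5 × D_KL(Q||M)
where M = 0.5 × (P + Q) is the mixture distribution.

M = 0.5 × (2/9, 1/3, 2/9, 2/9) + 0.5 × (1/3, 2/9, 1/3, 1/9) = (5/18, 5/18, 5/18, 1/6)

D_KL(P||M) = 0.0368 bits
D_KL(Q||M) = 0.0388 bits

JSD(P||Q) = 0.5 × 0.0368 + 0.5 × 0.0388 = 0.0378 bits

Unlike KL divergence, JSD is symmetric and bounded: 0 ≤ JSD ≤ log(2).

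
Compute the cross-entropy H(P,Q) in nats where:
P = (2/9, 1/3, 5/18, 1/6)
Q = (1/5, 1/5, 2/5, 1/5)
1.4169 nats

Cross-entropy: H(P,Q) = -Σ p(x) log q(x)

Alternatively: H(P,Q) = H(P) + D_KL(P||Q)
H(P) = 1.3549 nats
D_KL(P||Q) = 0.0620 nats

H(P,Q) = 1.3549 + 0.0620 = 1.4169 nats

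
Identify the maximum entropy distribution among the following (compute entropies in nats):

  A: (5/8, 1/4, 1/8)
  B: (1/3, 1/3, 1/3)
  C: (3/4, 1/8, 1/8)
B

For a discrete distribution over n outcomes, entropy is maximized by the uniform distribution.

Computing entropies:
H(A) = 0.9003 nats
H(B) = 1.0986 nats
H(C) = 0.7356 nats

The uniform distribution (where all probabilities equal 1/3) achieves the maximum entropy of log_e(3) = 1.0986 nats.

Distribution B has the highest entropy.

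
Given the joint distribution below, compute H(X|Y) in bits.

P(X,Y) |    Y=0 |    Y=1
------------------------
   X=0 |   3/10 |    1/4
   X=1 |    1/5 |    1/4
0.9855 bits

Using the chain rule: H(X|Y) = H(X,Y) - H(Y)

First, compute H(X,Y) = 1.9855 bits

Marginal P(Y) = (1/2, 1/2)
H(Y) = 1.0000 bits

H(X|Y) = H(X,Y) - H(Y) = 1.9855 - 1.0000 = 0.9855 bits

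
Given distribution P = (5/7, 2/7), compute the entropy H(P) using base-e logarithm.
0.5983 nats

Shannon entropy is H(X) = -Σ p(x) log p(x).

For P = (5/7, 2/7):
H = -5/7 × log_e(5/7) -2/7 × log_e(2/7)
H = 0.5983 nats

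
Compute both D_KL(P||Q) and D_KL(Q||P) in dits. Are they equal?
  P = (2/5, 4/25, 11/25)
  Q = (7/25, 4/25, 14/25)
D_KL(P||Q) = 0.0159, D_KL(Q||P) = 0.0153

KL divergence is not symmetric: D_KL(P||Q) ≠ D_KL(Q||P) in general.

D_KL(P||Q) = 0.0159 dits
D_KL(Q||P) = 0.0153 dits

No, they are not equal!

This asymmetry is why KL divergence is not a true distance metric.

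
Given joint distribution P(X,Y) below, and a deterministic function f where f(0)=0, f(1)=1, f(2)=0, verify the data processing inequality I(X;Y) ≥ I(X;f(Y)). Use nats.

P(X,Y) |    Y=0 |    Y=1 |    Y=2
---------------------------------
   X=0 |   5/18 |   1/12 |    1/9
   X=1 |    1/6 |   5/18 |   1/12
I(X;Y) = 0.0697, I(X;f(Y)) = 0.0689, inequality holds: 0.0697 ≥ 0.0689

Data Processing Inequality: For any Markov chain X → Y → Z, we have I(X;Y) ≥ I(X;Z).

Here Z = f(Y) is a deterministic function of Y, forming X → Y → Z.

Original I(X;Y) = 0.0697 nats

After applying f:
P(X,Z) where Z=f(Y):
- P(X,Z=0) = P(X,Y=0) + P(X,Y=2)
- P(X,Z=1) = P(X,Y=1)

I(X;Z) = I(X;f(Y)) = 0.0689 nats

Verification: 0.0697 ≥ 0.0689 ✓

Information cannot be created by processing; the function f can only lose information about X.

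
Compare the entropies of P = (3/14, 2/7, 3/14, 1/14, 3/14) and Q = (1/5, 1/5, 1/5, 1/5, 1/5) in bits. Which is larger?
Q

Computing entropies in bits:
H(P) = 2.2170
H(Q) = 2.3219

Distribution Q has higher entropy.

Intuition: The distribution closer to uniform (more spread out) has higher entropy.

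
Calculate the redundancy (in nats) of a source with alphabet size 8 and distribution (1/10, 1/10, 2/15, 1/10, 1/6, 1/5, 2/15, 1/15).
0.0503 nats

Redundancy measures how far a source is from maximum entropy:
R = H_max - H(X)

Maximum entropy for 8 symbols: H_max = log_e(8) = 2.0794 nats
Actual entropy: H(X) = 2.0291 nats
Redundancy: R = 2.0794 - 2.0291 = 0.0503 nats

This redundancy represents potential for compression: the source could be compressed by 0.0503 nats per symbol.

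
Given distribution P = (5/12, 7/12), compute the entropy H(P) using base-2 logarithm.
0.9799 bits

Shannon entropy is H(X) = -Σ p(x) log p(x).

For P = (5/12, 7/12):
H = -5/12 × log_2(5/12) -7/12 × log_2(7/12)
H = 0.9799 bits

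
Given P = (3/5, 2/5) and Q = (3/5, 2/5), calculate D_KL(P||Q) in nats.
0.0000 nats

KL divergence: D_KL(P||Q) = Σ p(x) log(p(x)/q(x))

Computing term by term:
  x=0: 3/5 × log_e[(3/5)/(3/5)] = 3/5 × 0.0000 = 0.0000
  x=1: 2/5 × log_e[(2/5)/(2/5)] = 2/5 × 0.0000 = 0.0000

D_KL(P||Q) = 0.0000 nats

Note: KL divergence is always non-negative and equals 0 iff P = Q.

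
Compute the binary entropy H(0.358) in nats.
0.6523 nats

The binary entropy function is:
H(p) = -p log(p) - (1-p) log(1-p)

H(0.358) = -0.358 × log_e(0.358) - 0.642 × log_e(0.642)
H(0.358) = 0.6523 nats

Note: Binary entropy is maximized at p=0.5 (H=1 bit) and minimized at p=0 or p=1 (H=0).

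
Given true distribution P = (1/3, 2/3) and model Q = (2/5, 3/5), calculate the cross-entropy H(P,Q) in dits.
0.2805 dits

Cross-entropy: H(P,Q) = -Σ p(x) log q(x)

Alternatively: H(P,Q) = H(P) + D_KL(P||Q)
H(P) = 0.2764 dits
D_KL(P||Q) = 0.0041 dits

H(P,Q) = 0.2764 + 0.0041 = 0.2805 dits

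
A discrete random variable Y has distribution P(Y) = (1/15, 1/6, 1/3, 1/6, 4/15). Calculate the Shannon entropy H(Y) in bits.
2.1589 bits

Shannon entropy is H(X) = -Σ p(x) log p(x).

For P = (1/15, 1/6, 1/3, 1/6, 4/15):
H = -1/15 × log_2(1/15) -1/6 × log_2(1/6) -1/3 × log_2(1/3) -1/6 × log_2(1/6) -4/15 × log_2(4/15)
H = 2.1589 bits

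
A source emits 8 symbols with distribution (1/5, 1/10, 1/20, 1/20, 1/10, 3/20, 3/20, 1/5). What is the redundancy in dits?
0.0462 dits

Redundancy measures how far a source is from maximum entropy:
R = H_max - H(X)

Maximum entropy for 8 symbols: H_max = log_10(8) = 0.9031 dits
Actual entropy: H(X) = 0.8569 dits
Redundancy: R = 0.9031 - 0.8569 = 0.0462 dits

This redundancy represents potential for compression: the source could be compressed by 0.0462 dits per symbol.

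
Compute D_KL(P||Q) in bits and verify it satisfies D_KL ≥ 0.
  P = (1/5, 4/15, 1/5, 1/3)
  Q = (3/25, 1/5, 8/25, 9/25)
0.0854 bits

KL divergence satisfies the Gibbs inequality: D_KL(P||Q) ≥ 0 for all distributions P, Q.

D_KL(P||Q) = Σ p(x) log(p(x)/q(x))
Term by term:
  x=0: 1/5 × log_2[(1/5)/(3/25)] = 0.1474
  x=1: 4/15 × log_2[(4/15)/(1/5)] = 0.1107
  x=2: 1/5 × log_2[(1/5)/(8/25)] = -0.1356
  x=3: 1/3 × log_2[(1/3)/(9/25)] = -0.0370
D_KL(P||Q) = 0.0854 bits

D_KL(P||Q) = 0.0854 ≥ 0 ✓

This non-negativity is a fundamental property: relative entropy cannot be negative because it measures how different Q is from P.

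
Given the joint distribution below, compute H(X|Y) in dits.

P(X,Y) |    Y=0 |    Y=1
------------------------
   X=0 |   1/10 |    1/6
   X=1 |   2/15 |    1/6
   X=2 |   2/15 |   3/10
0.4642 dits

Using the chain rule: H(X|Y) = H(X,Y) - H(Y)

First, compute H(X,Y) = 0.7496 dits

Marginal P(Y) = (11/30, 19/30)
H(Y) = 0.2854 dits

H(X|Y) = H(X,Y) - H(Y) = 0.7496 - 0.2854 = 0.4642 dits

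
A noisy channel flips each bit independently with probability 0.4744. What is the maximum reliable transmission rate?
0.0019 bits

For a binary symmetric channel (BSC) with error probability p:
Capacity C = 1 - H(p) bits per symbol

where H(p) = -p log₂(p) - (1-p) log₂(1-p) is the binary entropy function.

H(0.4744) = 0.9981 bits
C = 1 - 0.9981 = 0.0019 bits per symbol

This means we can reliably transmit up to 0.0019 bits of information per channel use.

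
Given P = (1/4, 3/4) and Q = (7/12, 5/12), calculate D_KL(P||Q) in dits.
0.0995 dits

KL divergence: D_KL(P||Q) = Σ p(x) log(p(x)/q(x))

Computing term by term:
  x=0: 1/4 × log_10[(1/4)/(7/12)] = 1/4 × -0.3680 = -0.0920
  x=1: 3/4 × log_10[(3/4)/(5/12)] = 3/4 × 0.2553 = 0.1915

D_KL(P||Q) = 0.0995 dits

Note: KL divergence is always non-negative and equals 0 iff P = Q.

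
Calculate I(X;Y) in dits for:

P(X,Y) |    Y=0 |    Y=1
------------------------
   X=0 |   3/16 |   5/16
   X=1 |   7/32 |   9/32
0.0009 dits

Mutual information: I(X;Y) = H(X) + H(Y) - H(X,Y)

Marginals:
P(X) = (1/2, 1/2), H(X) = 0.3010 dits
P(Y) = (13/32, 19/32), H(Y) = 0.2934 dits

Joint entropy: H(X,Y) = 0.5935 dits

I(X;Y) = 0.3010 + 0.2934 - 0.5935 = 0.0009 dits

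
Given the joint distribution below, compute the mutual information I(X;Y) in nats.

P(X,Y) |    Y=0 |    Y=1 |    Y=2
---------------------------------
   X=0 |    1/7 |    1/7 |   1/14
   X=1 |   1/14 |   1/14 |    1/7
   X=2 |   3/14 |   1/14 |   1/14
0.0658 nats

Mutual information: I(X;Y) = H(X) + H(Y) - H(X,Y)

Marginals:
P(X) = (5/14, 2/7, 5/14), H(X) = 1.0934 nats
P(Y) = (3/7, 2/7, 2/7), H(Y) = 1.0790 nats

Joint entropy: H(X,Y) = 2.1066 nats

I(X;Y) = 1.0934 + 1.0790 - 2.1066 = 0.0658 nats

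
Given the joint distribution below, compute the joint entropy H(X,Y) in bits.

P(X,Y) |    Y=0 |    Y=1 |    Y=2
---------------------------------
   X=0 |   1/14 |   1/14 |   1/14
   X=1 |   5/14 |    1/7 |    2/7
2.2638 bits

Joint entropy is H(X,Y) = -Σ_{x,y} p(x,y) log p(x,y).

Summing over all non-zero entries:
H(X,Y) = -[1/14·log_2(1/14) + 1/14·log_2(1/14) + 1/14·log_2(1/14) + 5/14·log_2(5/14) + 1/7·log_2(1/7) + 2/7·log_2(2/7)]
H(X,Y) = 2.2638 bits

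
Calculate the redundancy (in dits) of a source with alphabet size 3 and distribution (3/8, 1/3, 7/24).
0.0023 dits

Redundancy measures how far a source is from maximum entropy:
R = H_max - H(X)

Maximum entropy for 3 symbols: H_max = log_10(3) = 0.4771 dits
Actual entropy: H(X) = 0.4749 dits
Redundancy: R = 0.4771 - 0.4749 = 0.0023 dits

This redundancy represents potential for compression: the source could be compressed by 0.0023 dits per symbol.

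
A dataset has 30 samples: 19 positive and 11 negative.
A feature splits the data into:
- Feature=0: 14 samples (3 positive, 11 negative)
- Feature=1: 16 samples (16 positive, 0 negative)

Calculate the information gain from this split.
0.5983 bits

Information Gain = H(Y) - H(Y|Feature)

Before split:
P(positive) = 19/30 = 0.6333
H(Y) = 0.9481 bits

After split:
Feature=0: H = 0.7496 bits (weight = 14/30)
Feature=1: H = 0.0000 bits (weight = 16/30)
H(Y|Feature) = (14/30)×0.7496 + (16/30)×0.0000 = 0.3498 bits

Information Gain = 0.9481 - 0.3498 = 0.5983 bits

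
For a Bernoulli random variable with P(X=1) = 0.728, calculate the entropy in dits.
0.2542 dits

The binary entropy function is:
H(p) = -p log(p) - (1-p) log(1-p)

H(0.728) = -0.728 × log_10(0.728) - 0.272 × log_10(0.272)
H(0.728) = 0.2542 dits

Note: Binary entropy is maximized at p=0.5 (H=1 bit) and minimized at p=0 or p=1 (H=0).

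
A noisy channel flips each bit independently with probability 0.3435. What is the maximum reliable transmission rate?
0.0719 bits

For a binary symmetric channel (BSC) with error probability p:
Capacity C = 1 - H(p) bits per symbol

where H(p) = -p log₂(p) - (1-p) log₂(1-p) is the binary entropy function.

H(0.3435) = 0.9281 bits
C = 1 - 0.9281 = 0.0719 bits per symbol

This means we can reliably transmit up to 0.0719 bits of information per channel use.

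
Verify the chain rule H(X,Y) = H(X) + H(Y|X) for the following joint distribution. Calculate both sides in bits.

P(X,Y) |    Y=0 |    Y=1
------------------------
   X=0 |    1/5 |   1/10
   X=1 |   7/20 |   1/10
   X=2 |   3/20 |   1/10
H(X,Y) = 2.4016, H(X) = 1.5395, H(Y|X) = 0.8621 (all in bits)

Chain rule: H(X,Y) = H(X) + H(Y|X)

Left side — joint entropy directly:
H(X,Y) = -Σ p(x,y) log p(x,y) = 2.4016 bits

Right side — compute H(Y|X) from the conditional distributions:
P(X) = (3/10, 9/20, 1/4), so H(X) = 1.5395 bits
H(Y|X) = Σ_x P(X=x) · H(Y|X=x):
  P(Y|X=0) = (2/3, 1/3), H(Y|X=0) = 0.9183, weight P(X=0) = 3/10
  P(Y|X=1) = (7/9, 2/9), H(Y|X=1) = 0.7642, weight P(X=1) = 9/20
  P(Y|X=2) = (3/5, 2/5), H(Y|X=2) = 0.9710, weight P(X=2) = 1/4
H(Y|X) = 0.8621 bits

H(X) + H(Y|X) = 1.5395 + 0.8621 = 2.4016 bits

Both sides equal 2.4016 bits. ✓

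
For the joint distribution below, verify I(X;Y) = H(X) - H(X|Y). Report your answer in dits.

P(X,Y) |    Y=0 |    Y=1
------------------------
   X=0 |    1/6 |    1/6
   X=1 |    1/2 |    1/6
I(X;Y) = 0.0133 dits

Mutual information has multiple equivalent forms:
- I(X;Y) = H(X) - H(X|Y)
- I(X;Y) = H(Y) - H(Y|X)
- I(X;Y) = H(X) + H(Y) - H(X,Y)

Computing all quantities:
H(X) = 0.2764, H(Y) = 0.2764, H(X,Y) = 0.5396
H(X|Y) = 0.2632, H(Y|X) = 0.2632

Verification:
H(X) - H(X|Y) = 0.2764 - 0.2632 = 0.0133
H(Y) - H(Y|X) = 0.2764 - 0.2632 = 0.0133
H(X) + H(Y) - H(X,Y) = 0.2764 + 0.2764 - 0.5396 = 0.0133

All forms give I(X;Y) = 0.0133 dits. ✓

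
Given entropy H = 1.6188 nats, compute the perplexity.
5.0470

Perplexity is e^H (or exp(H) for natural log).

H = 1.6188 nats
Perplexity = e^1.6188 = 5.0470

Interpretation: The model's uncertainty is equivalent to choosing uniformly among 5.0 options.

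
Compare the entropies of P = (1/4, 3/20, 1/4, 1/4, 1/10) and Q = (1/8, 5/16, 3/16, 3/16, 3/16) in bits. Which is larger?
Q

Computing entropies in bits:
H(P) = 2.2427
H(Q) = 2.2579

Distribution Q has higher entropy.

Intuition: The distribution closer to uniform (more spread out) has higher entropy.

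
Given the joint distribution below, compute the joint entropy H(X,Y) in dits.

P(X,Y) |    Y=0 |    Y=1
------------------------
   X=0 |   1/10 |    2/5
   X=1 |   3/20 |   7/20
0.5423 dits

Joint entropy is H(X,Y) = -Σ_{x,y} p(x,y) log p(x,y).

Summing over all non-zero entries:
H(X,Y) = -[1/10·log_10(1/10) + 2/5·log_10(2/5) + 3/20·log_10(3/20) + 7/20·log_10(7/20)]
H(X,Y) = 0.5423 dits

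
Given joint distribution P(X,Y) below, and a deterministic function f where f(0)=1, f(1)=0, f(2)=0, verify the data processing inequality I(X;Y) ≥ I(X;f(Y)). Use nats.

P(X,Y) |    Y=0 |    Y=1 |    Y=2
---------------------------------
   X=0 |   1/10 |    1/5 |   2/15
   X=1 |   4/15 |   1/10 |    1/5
I(X;Y) = 0.0541, I(X;f(Y)) = 0.0313, inequality holds: 0.0541 ≥ 0.0313

Data Processing Inequality: For any Markov chain X → Y → Z, we have I(X;Y) ≥ I(X;Z).

Here Z = f(Y) is a deterministic function of Y, forming X → Y → Z.

Original I(X;Y) = 0.0541 nats

After applying f:
P(X,Z) where Z=f(Y):
- P(X,Z=0) = P(X,Y=1) + P(X,Y=2)
- P(X,Z=1) = P(X,Y=0)

I(X;Z) = I(X;f(Y)) = 0.0313 nats

Verification: 0.0541 ≥ 0.0313 ✓

Information cannot be created by processing; the function f can only lose information about X.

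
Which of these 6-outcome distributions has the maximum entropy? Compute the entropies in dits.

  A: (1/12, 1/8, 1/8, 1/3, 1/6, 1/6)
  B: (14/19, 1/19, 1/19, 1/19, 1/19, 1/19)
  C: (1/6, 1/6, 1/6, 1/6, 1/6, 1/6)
C

For a discrete distribution over n outcomes, entropy is maximized by the uniform distribution.

Computing entropies:
H(A) = 0.7341 dits
H(B) = 0.4342 dits
H(C) = 0.7782 dits

The uniform distribution (where all probabilities equal 1/6) achieves the maximum entropy of log_10(6) = 0.7782 dits.

Distribution C has the highest entropy.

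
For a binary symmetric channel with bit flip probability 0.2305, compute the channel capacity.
0.2211 bits

For a binary symmetric channel (BSC) with error probability p:
Capacity C = 1 - H(p) bits per symbol

where H(p) = -p log₂(p) - (1-p) log₂(1-p) is the binary entropy function.

H(0.2305) = 0.7789 bits
C = 1 - 0.7789 = 0.2211 bits per symbol

This means we can reliably transmit up to 0.2211 bits of information per channel use.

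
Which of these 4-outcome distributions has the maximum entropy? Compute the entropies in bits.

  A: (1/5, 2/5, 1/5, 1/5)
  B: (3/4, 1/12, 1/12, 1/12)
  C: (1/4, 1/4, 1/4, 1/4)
C

For a discrete distribution over n outcomes, entropy is maximized by the uniform distribution.

Computing entropies:
H(A) = 1.9219 bits
H(B) = 1.2075 bits
H(C) = 2.0000 bits

The uniform distribution (where all probabilities equal 1/4) achieves the maximum entropy of log_2(4) = 2.0000 bits.

Distribution C has the highest entropy.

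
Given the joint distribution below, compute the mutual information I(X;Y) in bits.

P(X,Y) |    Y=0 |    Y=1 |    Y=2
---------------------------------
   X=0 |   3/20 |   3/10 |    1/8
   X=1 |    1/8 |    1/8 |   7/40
0.0449 bits

Mutual information: I(X;Y) = H(X) + H(Y) - H(X,Y)

Marginals:
P(X) = (23/40, 17/40), H(X) = 0.9837 bits
P(Y) = (11/40, 17/40, 3/10), H(Y) = 1.5579 bits

Joint entropy: H(X,Y) = 2.4967 bits

I(X;Y) = 0.9837 + 1.5579 - 2.4967 = 0.0449 bits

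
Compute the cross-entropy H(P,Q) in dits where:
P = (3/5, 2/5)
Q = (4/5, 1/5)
0.3377 dits

Cross-entropy: H(P,Q) = -Σ p(x) log q(x)

Alternatively: H(P,Q) = H(P) + D_KL(P||Q)
H(P) = 0.2923 dits
D_KL(P||Q) = 0.0454 dits

H(P,Q) = 0.2923 + 0.0454 = 0.3377 dits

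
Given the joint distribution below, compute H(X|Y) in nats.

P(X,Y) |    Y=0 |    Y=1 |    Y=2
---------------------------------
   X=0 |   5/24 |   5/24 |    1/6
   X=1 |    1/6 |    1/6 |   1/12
0.6743 nats

Using the chain rule: H(X|Y) = H(X,Y) - H(Y)

First, compute H(X,Y) = 1.7565 nats

Marginal P(Y) = (3/8, 3/8, 1/4)
H(Y) = 1.0822 nats

H(X|Y) = H(X,Y) - H(Y) = 1.7565 - 1.0822 = 0.6743 nats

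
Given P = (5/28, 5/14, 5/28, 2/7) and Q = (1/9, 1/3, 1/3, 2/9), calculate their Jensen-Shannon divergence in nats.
0.0180 nats

Jensen-Shannon divergence is:
JSD(P||Q) = 0.5 × D_KL(P||M) + 0.5 × D_KL(Q||M)
where M = 0.5 × (P + Q) is the mixture distribution.

M = 0.5 × (5/28, 5/14, 5/28, 2/7) + 0.5 × (1/9, 1/3, 1/3, 2/9) = (0.144841, 0.345238, 0.255952, 0.253968)

D_KL(P||M) = 0.0189 nats
D_KL(Q||M) = 0.0172 nats

JSD(P||Q) = 0.5 × 0.0189 + 0.5 × 0.0172 = 0.0180 nats

Unlike KL divergence, JSD is symmetric and bounded: 0 ≤ JSD ≤ log(2).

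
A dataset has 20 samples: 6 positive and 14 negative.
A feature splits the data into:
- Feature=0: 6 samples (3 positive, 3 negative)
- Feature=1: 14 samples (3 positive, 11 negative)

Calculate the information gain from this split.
0.0566 bits

Information Gain = H(Y) - H(Y|Feature)

Before split:
P(positive) = 6/20 = 0.3000
H(Y) = 0.8813 bits

After split:
Feature=0: H = 1.0000 bits (weight = 6/20)
Feature=1: H = 0.7496 bits (weight = 14/20)
H(Y|Feature) = (6/20)×1.0000 + (14/20)×0.7496 = 0.8247 bits

Information Gain = 0.8813 - 0.8247 = 0.0566 bits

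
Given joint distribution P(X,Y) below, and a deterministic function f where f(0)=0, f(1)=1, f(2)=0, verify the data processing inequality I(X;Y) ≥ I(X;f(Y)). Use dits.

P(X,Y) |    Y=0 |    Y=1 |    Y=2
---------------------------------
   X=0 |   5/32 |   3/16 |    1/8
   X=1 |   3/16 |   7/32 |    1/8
I(X;Y) = 0.0003, I(X;f(Y)) = 0.0000, inequality holds: 0.0003 ≥ 0.0000

Data Processing Inequality: For any Markov chain X → Y → Z, we have I(X;Y) ≥ I(X;Z).

Here Z = f(Y) is a deterministic function of Y, forming X → Y → Z.

Original I(X;Y) = 0.0003 dits

After applying f:
P(X,Z) where Z=f(Y):
- P(X,Z=0) = P(X,Y=0) + P(X,Y=2)
- P(X,Z=1) = P(X,Y=1)

I(X;Z) = I(X;f(Y)) = 0.0000 dits

Verification: 0.0003 ≥ 0.0000 ✓

Information cannot be created by processing; the function f can only lose information about X.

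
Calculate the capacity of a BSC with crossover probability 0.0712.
0.6296 bits

For a binary symmetric channel (BSC) with error probability p:
Capacity C = 1 - H(p) bits per symbol

where H(p) = -p log₂(p) - (1-p) log₂(1-p) is the binary entropy function.

H(0.0712) = 0.3704 bits
C = 1 - 0.3704 = 0.6296 bits per symbol

This means we can reliably transmit up to 0.6296 bits of information per channel use.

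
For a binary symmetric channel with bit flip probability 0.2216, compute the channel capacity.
0.2369 bits

For a binary symmetric channel (BSC) with error probability p:
Capacity C = 1 - H(p) bits per symbol

where H(p) = -p log₂(p) - (1-p) log₂(1-p) is the binary entropy function.

H(0.2216) = 0.7631 bits
C = 1 - 0.7631 = 0.2369 bits per symbol

This means we can reliably transmit up to 0.2369 bits of information per channel use.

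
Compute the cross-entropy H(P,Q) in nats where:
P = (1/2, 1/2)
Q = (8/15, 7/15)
0.6954 nats

Cross-entropy: H(P,Q) = -Σ p(x) log q(x)

Alternatively: H(P,Q) = H(P) + D_KL(P||Q)
H(P) = 0.6931 nats
D_KL(P||Q) = 0.0022 nats

H(P,Q) = 0.6931 + 0.0022 = 0.6954 nats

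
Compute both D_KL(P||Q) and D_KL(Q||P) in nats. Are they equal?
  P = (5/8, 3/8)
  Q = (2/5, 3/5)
D_KL(P||Q) = 0.1027, D_KL(Q||P) = 0.1035

KL divergence is not symmetric: D_KL(P||Q) ≠ D_KL(Q||P) in general.

D_KL(P||Q) = 0.1027 nats
D_KL(Q||P) = 0.1035 nats

No, they are not equal!

This asymmetry is why KL divergence is not a true distance metric.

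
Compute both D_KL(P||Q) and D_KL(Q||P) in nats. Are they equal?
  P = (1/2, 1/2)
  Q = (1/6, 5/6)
D_KL(P||Q) = 0.2939, D_KL(Q||P) = 0.2426

KL divergence is not symmetric: D_KL(P||Q) ≠ D_KL(Q||P) in general.

D_KL(P||Q) = 0.2939 nats
D_KL(Q||P) = 0.2426 nats

No, they are not equal!

This asymmetry is why KL divergence is not a true distance metric.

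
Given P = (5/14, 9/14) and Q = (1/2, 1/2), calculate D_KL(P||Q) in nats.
0.0414 nats

KL divergence: D_KL(P||Q) = Σ p(x) log(p(x)/q(x))

Computing term by term:
  x=0: 5/14 × log_e[(5/14)/(1/2)] = 5/14 × -0.3365 = -0.1202
  x=1: 9/14 × log_e[(9/14)/(1/2)] = 9/14 × 0.2513 = 0.1616

D_KL(P||Q) = 0.0414 nats

Note: KL divergence is always non-negative and equals 0 iff P = Q.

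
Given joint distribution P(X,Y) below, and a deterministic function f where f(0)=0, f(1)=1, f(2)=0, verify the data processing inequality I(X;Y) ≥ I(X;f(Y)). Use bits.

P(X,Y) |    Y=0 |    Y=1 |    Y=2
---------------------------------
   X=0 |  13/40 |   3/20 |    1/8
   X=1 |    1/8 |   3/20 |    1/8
I(X;Y) = 0.0374, I(X;f(Y)) = 0.0128, inequality holds: 0.0374 ≥ 0.0128

Data Processing Inequality: For any Markov chain X → Y → Z, we have I(X;Y) ≥ I(X;Z).

Here Z = f(Y) is a deterministic function of Y, forming X → Y → Z.

Original I(X;Y) = 0.0374 bits

After applying f:
P(X,Z) where Z=f(Y):
- P(X,Z=0) = P(X,Y=0) + P(X,Y=2)
- P(X,Z=1) = P(X,Y=1)

I(X;Z) = I(X;f(Y)) = 0.0128 bits

Verification: 0.0374 ≥ 0.0128 ✓

Information cannot be created by processing; the function f can only lose information about X.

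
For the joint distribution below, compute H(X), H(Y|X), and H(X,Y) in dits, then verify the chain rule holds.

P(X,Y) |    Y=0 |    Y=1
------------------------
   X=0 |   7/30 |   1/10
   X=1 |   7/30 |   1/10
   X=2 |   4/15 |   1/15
H(X,Y) = 0.7264, H(X) = 0.4771, H(Y|X) = 0.2493 (all in dits)

Chain rule: H(X,Y) = H(X) + H(Y|X)

Left side — joint entropy directly:
H(X,Y) = -Σ p(x,y) log p(x,y) = 0.7264 dits

Right side — compute H(Y|X) from the conditional distributions:
P(X) = (1/3, 1/3, 1/3), so H(X) = 0.4771 dits
H(Y|X) = Σ_x P(X=x) · H(Y|X=x):
  P(Y|X=0) = (7/10, 3/10), H(Y|X=0) = 0.2653, weight P(X=0) = 1/3
  P(Y|X=1) = (7/10, 3/10), H(Y|X=1) = 0.2653, weight P(X=1) = 1/3
  P(Y|X=2) = (4/5, 1/5), H(Y|X=2) = 0.2173, weight P(X=2) = 1/3
H(Y|X) = 0.2493 dits

H(X) + H(Y|X) = 0.4771 + 0.2493 = 0.7264 dits

Both sides equal 0.7264 dits. ✓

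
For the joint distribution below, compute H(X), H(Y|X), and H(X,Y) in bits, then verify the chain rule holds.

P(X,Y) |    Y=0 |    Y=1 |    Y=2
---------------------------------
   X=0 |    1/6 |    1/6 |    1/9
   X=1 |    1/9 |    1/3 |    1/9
H(X,Y) = 2.4466, H(X) = 0.9911, H(Y|X) = 1.4555 (all in bits)

Chain rule: H(X,Y) = H(X) + H(Y|X)

Left side — joint entropy directly:
H(X,Y) = -Σ p(x,y) log p(x,y) = 2.4466 bits

Right side — compute H(Y|X) from the conditional distributions:
P(X) = (4/9, 5/9), so H(X) = 0.9911 bits
H(Y|X) = Σ_x P(X=x) · H(Y|X=x):
  P(Y|X=0) = (3/8, 3/8, 1/4), H(Y|X=0) = 1.5613, weight P(X=0) = 4/9
  P(Y|X=1) = (1/5, 3/5, 1/5), H(Y|X=1) = 1.3710, weight P(X=1) = 5/9
H(Y|X) = 1.4555 bits

H(X) + H(Y|X) = 0.9911 + 1.4555 = 2.4466 bits

Both sides equal 2.4466 bits. ✓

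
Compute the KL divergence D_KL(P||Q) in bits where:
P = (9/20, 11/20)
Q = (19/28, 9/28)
0.1596 bits

KL divergence: D_KL(P||Q) = Σ p(x) log(p(x)/q(x))

Computing term by term:
  x=0: 9/20 × log_2[(9/20)/(19/28)] = 9/20 × -0.5926 = -0.2667
  x=1: 11/20 × log_2[(11/20)/(9/28)] = 11/20 × 0.7749 = 0.4262

D_KL(P||Q) = 0.1596 bits

Note: KL divergence is always non-negative and equals 0 iff P = Q.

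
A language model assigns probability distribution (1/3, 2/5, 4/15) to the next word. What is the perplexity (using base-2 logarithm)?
2.9600

Perplexity is 2^H (or exp(H) for natural log).

First, H = -Σ p log p = 1.5656 bits
Perplexity = 2^1.5656 = 2.9600

Interpretation: The model's uncertainty is equivalent to choosing uniformly among 3.0 options.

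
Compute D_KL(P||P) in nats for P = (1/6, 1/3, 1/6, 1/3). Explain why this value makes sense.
0.0000 nats

KL divergence satisfies the Gibbs inequality: D_KL(P||Q) ≥ 0 for all distributions P, Q.

D_KL(P||Q) = Σ p(x) log(p(x)/q(x))
Each term is p(x) × log_e(p(x)/p(x)) = p(x) × log_e(1) = 0, so the sum is 0.
D_KL(P||Q) = 0.0000 nats

When P = Q, the KL divergence is exactly 0, as there is no 'divergence' between identical distributions.

This non-negativity is a fundamental property: relative entropy cannot be negative because it measures how different Q is from P.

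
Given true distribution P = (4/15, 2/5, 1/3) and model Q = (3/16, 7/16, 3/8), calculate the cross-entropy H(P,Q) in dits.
0.4795 dits

Cross-entropy: H(P,Q) = -Σ p(x) log q(x)

Alternatively: H(P,Q) = H(P) + D_KL(P||Q)
H(P) = 0.4713 dits
D_KL(P||Q) = 0.0082 dits

H(P,Q) = 0.4713 + 0.0082 = 0.4795 dits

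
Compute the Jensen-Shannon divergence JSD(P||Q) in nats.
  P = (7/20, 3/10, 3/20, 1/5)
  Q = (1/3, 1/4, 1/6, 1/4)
0.0029 nats

Jensen-Shannon divergence is:
JSD(P||Q) = 0.5 × D_KL(P||M) + 0.5 × D_KL(Q||M)
where M = 0.5 × (P + Q) is the mixture distribution.

M = 0.5 × (7/20, 3/10, 3/20, 1/5) + 0.5 × (1/3, 1/4, 1/6, 1/4) = (0.341667, 11/40, 0.158333, 9/40)

D_KL(P||M) = 0.0029 nats
D_KL(Q||M) = 0.0028 nats

JSD(P||Q) = 0.5 × 0.0029 + 0.5 × 0.0028 = 0.0029 nats

Unlike KL divergence, JSD is symmetric and bounded: 0 ≤ JSD ≤ log(2).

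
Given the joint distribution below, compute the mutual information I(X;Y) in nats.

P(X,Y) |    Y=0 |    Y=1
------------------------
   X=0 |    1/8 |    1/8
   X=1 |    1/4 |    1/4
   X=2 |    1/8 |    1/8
0.0000 nats

Mutual information: I(X;Y) = H(X) + H(Y) - H(X,Y)

Marginals:
P(X) = (1/4, 1/2, 1/4), H(X) = 1.0397 nats
P(Y) = (1/2, 1/2), H(Y) = 0.6931 nats

Joint entropy: H(X,Y) = 1.7329 nats

I(X;Y) = 1.0397 + 0.6931 - 1.7329 = 0.0000 nats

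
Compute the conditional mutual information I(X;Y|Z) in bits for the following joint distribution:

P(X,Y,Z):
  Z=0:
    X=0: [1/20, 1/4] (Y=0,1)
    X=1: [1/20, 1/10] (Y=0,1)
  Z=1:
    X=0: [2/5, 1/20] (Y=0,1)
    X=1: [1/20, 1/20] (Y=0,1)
0.0609 bits

Conditional mutual information: I(X;Y|Z) = H(X|Z) + H(Y|Z) - H(X,Y|Z)

H(Z) = 0.9928
H(X,Z) = 1.7822 → H(X|Z) = 0.7895
H(Y,Z) = 1.7129 → H(Y|Z) = 0.7201
H(X,Y,Z) = 2.4414 → H(X,Y|Z) = 1.4487

I(X;Y|Z) = 0.7895 + 0.7201 - 1.4487 = 0.0609 bits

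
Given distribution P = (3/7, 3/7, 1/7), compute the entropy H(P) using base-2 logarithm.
1.4488 bits

Shannon entropy is H(X) = -Σ p(x) log p(x).

For P = (3/7, 3/7, 1/7):
H = -3/7 × log_2(3/7) -3/7 × log_2(3/7) -1/7 × log_2(1/7)
H = 1.4488 bits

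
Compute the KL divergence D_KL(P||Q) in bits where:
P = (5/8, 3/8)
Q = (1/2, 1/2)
0.0456 bits

KL divergence: D_KL(P||Q) = Σ p(x) log(p(x)/q(x))

Computing term by term:
  x=0: 5/8 × log_2[(5/8)/(1/2)] = 5/8 × 0.3219 = 0.2012
  x=1: 3/8 × log_2[(3/8)/(1/2)] = 3/8 × -0.4150 = -0.1556

D_KL(P||Q) = 0.0456 bits

Note: KL divergence is always non-negative and equals 0 iff P = Q.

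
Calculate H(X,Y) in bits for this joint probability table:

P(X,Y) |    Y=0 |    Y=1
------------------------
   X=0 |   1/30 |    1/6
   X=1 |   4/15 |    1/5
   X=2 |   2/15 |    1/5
2.4193 bits

Joint entropy is H(X,Y) = -Σ_{x,y} p(x,y) log p(x,y).

Summing over all non-zero entries:
H(X,Y) = -[1/30·log_2(1/30) + 1/6·log_2(1/6) + 4/15·log_2(4/15) + 1/5·log_2(1/5) + 2/15·log_2(2/15) + 1/5·log_2(1/5)]
H(X,Y) = 2.4193 bits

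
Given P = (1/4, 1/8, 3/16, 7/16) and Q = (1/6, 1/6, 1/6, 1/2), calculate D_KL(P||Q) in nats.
0.0291 nats

KL divergence: D_KL(P||Q) = Σ p(x) log(p(x)/q(x))

Computing term by term:
  x=0: 1/4 × log_e[(1/4)/(1/6)] = 1/4 × 0.4055 = 0.1014
  x=1: 1/8 × log_e[(1/8)/(1/6)] = 1/8 × -0.2877 = -0.0360
  x=2: 3/16 × log_e[(3/16)/(1/6)] = 3/16 × 0.1178 = 0.0221
  x=3: 7/16 × log_e[(7/16)/(1/2)] = 7/16 × -0.1335 = -0.0584

D_KL(P||Q) = 0.0291 nats

Note: KL divergence is always non-negative and equals 0 iff P = Q.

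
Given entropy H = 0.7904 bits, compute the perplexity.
1.7296

Perplexity is 2^H (or exp(H) for natural log).

H = 0.7904 bits
Perplexity = 2^0.7904 = 1.7296

Interpretation: The model's uncertainty is equivalent to choosing uniformly among 1.7 options.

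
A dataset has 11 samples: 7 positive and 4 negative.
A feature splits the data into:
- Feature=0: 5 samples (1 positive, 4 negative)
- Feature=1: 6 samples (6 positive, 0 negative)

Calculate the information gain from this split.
0.6175 bits

Information Gain = H(Y) - H(Y|Feature)

Before split:
P(positive) = 7/11 = 0.6364
H(Y) = 0.9457 bits

After split:
Feature=0: H = 0.7219 bits (weight = 5/11)
Feature=1: H = 0.0000 bits (weight = 6/11)
H(Y|Feature) = (5/11)×0.7219 + (6/11)×0.0000 = 0.3281 bits

Information Gain = 0.9457 - 0.3281 = 0.6175 bits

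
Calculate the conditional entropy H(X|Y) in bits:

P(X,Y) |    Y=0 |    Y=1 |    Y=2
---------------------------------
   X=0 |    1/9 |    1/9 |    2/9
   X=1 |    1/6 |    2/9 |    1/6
0.9590 bits

Using the chain rule: H(X|Y) = H(X,Y) - H(Y)

First, compute H(X,Y) = 2.5305 bits

Marginal P(Y) = (5/18, 1/3, 7/18)
H(Y) = 1.5715 bits

H(X|Y) = H(X,Y) - H(Y) = 2.5305 - 1.5715 = 0.9590 bits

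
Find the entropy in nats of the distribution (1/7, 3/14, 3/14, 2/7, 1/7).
1.5741 nats

Shannon entropy is H(X) = -Σ p(x) log p(x).

For P = (1/7, 3/14, 3/14, 2/7, 1/7):
H = -1/7 × log_e(1/7) -3/14 × log_e(3/14) -3/14 × log_e(3/14) -2/7 × log_e(2/7) -1/7 × log_e(1/7)
H = 1.5741 nats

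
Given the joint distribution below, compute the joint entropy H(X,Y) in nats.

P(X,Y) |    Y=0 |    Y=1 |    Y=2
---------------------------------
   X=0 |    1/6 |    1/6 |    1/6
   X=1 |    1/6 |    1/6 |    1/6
1.7918 nats

Joint entropy is H(X,Y) = -Σ_{x,y} p(x,y) log p(x,y).

Summing over all non-zero entries:
H(X,Y) = -[1/6·log_e(1/6) + 1/6·log_e(1/6) + 1/6·log_e(1/6) + 1/6·log_e(1/6) + 1/6·log_e(1/6) + 1/6·log_e(1/6)]
H(X,Y) = 1.7918 nats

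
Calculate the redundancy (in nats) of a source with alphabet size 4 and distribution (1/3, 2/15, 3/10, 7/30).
0.0507 nats

Redundancy measures how far a source is from maximum entropy:
R = H_max - H(X)

Maximum entropy for 4 symbols: H_max = log_e(4) = 1.3863 nats
Actual entropy: H(X) = 1.3356 nats
Redundancy: R = 1.3863 - 1.3356 = 0.0507 nats

This redundancy represents potential for compression: the source could be compressed by 0.0507 nats per symbol.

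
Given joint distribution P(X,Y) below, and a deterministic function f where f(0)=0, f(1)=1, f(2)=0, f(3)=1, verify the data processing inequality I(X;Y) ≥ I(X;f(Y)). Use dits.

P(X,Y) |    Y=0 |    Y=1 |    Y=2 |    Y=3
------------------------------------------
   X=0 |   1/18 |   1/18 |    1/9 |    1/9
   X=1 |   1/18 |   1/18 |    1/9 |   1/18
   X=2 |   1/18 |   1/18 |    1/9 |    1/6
I(X;Y) = 0.0086, I(X;f(Y)) = 0.0042, inequality holds: 0.0086 ≥ 0.0042

Data Processing Inequality: For any Markov chain X → Y → Z, we have I(X;Y) ≥ I(X;Z).

Here Z = f(Y) is a deterministic function of Y, forming X → Y → Z.

Original I(X;Y) = 0.0086 dits

After applying f:
P(X,Z) where Z=f(Y):
- P(X,Z=0) = P(X,Y=0) + P(X,Y=2)
- P(X,Z=1) = P(X,Y=1) + P(X,Y=3)

I(X;Z) = I(X;f(Y)) = 0.0042 dits

Verification: 0.0086 ≥ 0.0042 ✓

Information cannot be created by processing; the function f can only lose information about X.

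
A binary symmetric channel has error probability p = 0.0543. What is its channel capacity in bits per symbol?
0.6956 bits

For a binary symmetric channel (BSC) with error probability p:
Capacity C = 1 - H(p) bits per symbol

where H(p) = -p log₂(p) - (1-p) log₂(1-p) is the binary entropy function.

H(0.0543) = 0.3044 bits
C = 1 - 0.3044 = 0.6956 bits per symbol

This means we can reliably transmit up to 0.6956 bits of information per channel use.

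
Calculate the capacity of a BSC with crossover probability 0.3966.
0.0311 bits

For a binary symmetric channel (BSC) with error probability p:
Capacity C = 1 - H(p) bits per symbol

where H(p) = -p log₂(p) - (1-p) log₂(1-p) is the binary entropy function.

H(0.3966) = 0.9689 bits
C = 1 - 0.9689 = 0.0311 bits per symbol

This means we can reliably transmit up to 0.0311 bits of information per channel use.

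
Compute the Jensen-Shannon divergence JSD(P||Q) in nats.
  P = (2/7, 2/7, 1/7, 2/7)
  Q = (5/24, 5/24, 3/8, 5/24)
0.0361 nats

Jensen-Shannon divergence is:
JSD(P||Q) = 0.5 × D_KL(P||M) + 0.5 × D_KL(Q||M)
where M = 0.5 × (P + Q) is the mixture distribution.

M = 0.5 × (2/7, 2/7, 1/7, 2/7) + 0.5 × (5/24, 5/24, 3/8, 5/24) = (0.247024, 0.247024, 0.258929, 0.247024)

D_KL(P||M) = 0.0398 nats
D_KL(Q||M) = 0.0324 nats

JSD(P||Q) = 0.5 × 0.0398 + 0.5 × 0.0324 = 0.0361 nats

Unlike KL divergence, JSD is symmetric and bounded: 0 ≤ JSD ≤ log(2).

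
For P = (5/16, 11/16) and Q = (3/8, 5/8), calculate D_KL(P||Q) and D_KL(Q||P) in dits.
D_KL(P||Q) = 0.0037, D_KL(Q||P) = 0.0038

KL divergence is not symmetric: D_KL(P||Q) ≠ D_KL(Q||P) in general.

D_KL(P||Q) = 0.0037 dits
D_KL(Q||P) = 0.0038 dits

No, they are not equal!

This asymmetry is why KL divergence is not a true distance metric.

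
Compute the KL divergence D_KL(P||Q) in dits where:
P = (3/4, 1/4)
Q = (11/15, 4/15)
0.0003 dits

KL divergence: D_KL(P||Q) = Σ p(x) log(p(x)/q(x))

Computing term by term:
  x=0: 3/4 × log_10[(3/4)/(11/15)] = 3/4 × 0.0098 = 0.0073
  x=1: 1/4 × log_10[(1/4)/(4/15)] = 1/4 × -0.0280 = -0.0070

D_KL(P||Q) = 0.0003 dits

Note: KL divergence is always non-negative and equals 0 iff P = Q.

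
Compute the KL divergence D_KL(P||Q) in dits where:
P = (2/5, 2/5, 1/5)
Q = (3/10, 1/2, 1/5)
0.0112 dits

KL divergence: D_KL(P||Q) = Σ p(x) log(p(x)/q(x))

Computing term by term:
  x=0: 2/5 × log_10[(2/5)/(3/10)] = 2/5 × 0.1249 = 0.0500
  x=1: 2/5 × log_10[(2/5)/(1/2)] = 2/5 × -0.0969 = -0.0388
  x=2: 1/5 × log_10[(1/5)/(1/5)] = 1/5 × 0.0000 = 0.0000

D_KL(P||Q) = 0.0112 dits

Note: KL divergence is always non-negative and equals 0 iff P = Q.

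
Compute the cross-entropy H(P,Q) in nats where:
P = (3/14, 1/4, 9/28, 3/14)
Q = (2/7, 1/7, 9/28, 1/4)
1.4168 nats

Cross-entropy: H(P,Q) = -Σ p(x) log q(x)

Alternatively: H(P,Q) = H(P) + D_KL(P||Q)
H(P) = 1.3716 nats
D_KL(P||Q) = 0.0452 nats

H(P,Q) = 1.3716 + 0.0452 = 1.4168 nats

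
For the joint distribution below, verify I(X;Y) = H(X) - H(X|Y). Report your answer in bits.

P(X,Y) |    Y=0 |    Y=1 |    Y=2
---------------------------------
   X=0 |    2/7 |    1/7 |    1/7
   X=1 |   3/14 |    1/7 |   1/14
I(X;Y) = 0.0101 bits

Mutual information has multiple equivalent forms:
- I(X;Y) = H(X) - H(X|Y)
- I(X;Y) = H(Y) - H(Y|X)
- I(X;Y) = H(X) + H(Y) - H(X,Y)

Computing all quantities:
H(X) = 0.9852, H(Y) = 1.4926, H(X,Y) = 2.4677
H(X|Y) = 0.9751, H(Y|X) = 1.4825

Verification:
H(X) - H(X|Y) = 0.9852 - 0.9751 = 0.0101
H(Y) - H(Y|X) = 1.4926 - 1.4825 = 0.0101
H(X) + H(Y) - H(X,Y) = 0.9852 + 1.4926 - 2.4677 = 0.0101

All forms give I(X;Y) = 0.0101 bits. ✓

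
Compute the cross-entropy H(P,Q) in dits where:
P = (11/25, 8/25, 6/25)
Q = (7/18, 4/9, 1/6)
0.4799 dits

Cross-entropy: H(P,Q) = -Σ p(x) log q(x)

Alternatively: H(P,Q) = H(P) + D_KL(P||Q)
H(P) = 0.4640 dits
D_KL(P||Q) = 0.0159 dits

H(P,Q) = 0.4640 + 0.0159 = 0.4799 dits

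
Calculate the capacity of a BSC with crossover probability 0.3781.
0.0433 bits

For a binary symmetric channel (BSC) with error probability p:
Capacity C = 1 - H(p) bits per symbol

where H(p) = -p log₂(p) - (1-p) log₂(1-p) is the binary entropy function.

H(0.3781) = 0.9567 bits
C = 1 - 0.9567 = 0.0433 bits per symbol

This means we can reliably transmit up to 0.0433 bits of information per channel use.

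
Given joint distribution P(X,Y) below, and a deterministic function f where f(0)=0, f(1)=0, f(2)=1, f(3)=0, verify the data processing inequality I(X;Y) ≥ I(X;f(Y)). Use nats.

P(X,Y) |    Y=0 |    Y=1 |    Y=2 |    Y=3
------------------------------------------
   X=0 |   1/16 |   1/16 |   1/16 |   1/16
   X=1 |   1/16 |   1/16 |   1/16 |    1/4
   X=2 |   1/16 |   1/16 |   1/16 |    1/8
I(X;Y) = 0.0356, I(X;f(Y)) = 0.0062, inequality holds: 0.0356 ≥ 0.0062

Data Processing Inequality: For any Markov chain X → Y → Z, we have I(X;Y) ≥ I(X;Z).

Here Z = f(Y) is a deterministic function of Y, forming X → Y → Z.

Original I(X;Y) = 0.0356 nats

After applying f:
P(X,Z) where Z=f(Y):
- P(X,Z=0) = P(X,Y=0) + P(X,Y=1) + P(X,Y=3)
- P(X,Z=1) = P(X,Y=2)

I(X;Z) = I(X;f(Y)) = 0.0062 nats

Verification: 0.0356 ≥ 0.0062 ✓

Information cannot be created by processing; the function f can only lose information about X.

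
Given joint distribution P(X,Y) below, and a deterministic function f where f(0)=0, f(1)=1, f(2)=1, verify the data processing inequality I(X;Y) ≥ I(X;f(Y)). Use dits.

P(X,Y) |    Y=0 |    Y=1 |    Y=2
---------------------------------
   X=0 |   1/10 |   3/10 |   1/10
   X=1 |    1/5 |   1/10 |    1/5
I(X;Y) = 0.0375, I(X;f(Y)) = 0.0105, inequality holds: 0.0375 ≥ 0.0105

Data Processing Inequality: For any Markov chain X → Y → Z, we have I(X;Y) ≥ I(X;Z).

Here Z = f(Y) is a deterministic function of Y, forming X → Y → Z.

Original I(X;Y) = 0.0375 dits

After applying f:
P(X,Z) where Z=f(Y):
- P(X,Z=0) = P(X,Y=0)
- P(X,Z=1) = P(X,Y=1) + P(X,Y=2)

I(X;Z) = I(X;f(Y)) = 0.0105 dits

Verification: 0.0375 ≥ 0.0105 ✓

Information cannot be created by processing; the function f can only lose information about X.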